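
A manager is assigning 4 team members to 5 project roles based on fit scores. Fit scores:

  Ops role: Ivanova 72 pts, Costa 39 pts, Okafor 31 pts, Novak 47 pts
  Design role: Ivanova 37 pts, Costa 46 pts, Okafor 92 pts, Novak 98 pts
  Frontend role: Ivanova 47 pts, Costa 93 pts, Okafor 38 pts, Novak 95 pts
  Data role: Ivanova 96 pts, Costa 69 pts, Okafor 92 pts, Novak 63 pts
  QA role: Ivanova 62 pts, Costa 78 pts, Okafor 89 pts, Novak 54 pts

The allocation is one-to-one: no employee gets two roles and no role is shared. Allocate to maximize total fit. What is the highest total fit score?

Max total: 376 pts

Optimal: Ivanova→Data role (96 pts), Costa→Frontend role (93 pts), Okafor→QA role (89 pts), Novak→Design role (98 pts) — total 96+93+89+98 = 376 pts.
Row-greedy (each employee in turn takes its best remaining role) gives 335 pts, worse by 41.
Next-best assignment: Ivanova→Data role, Costa→QA role, Okafor→Design role, Novak→Frontend role = 361 pts.
No other one-to-one assignment exceeds 376 pts.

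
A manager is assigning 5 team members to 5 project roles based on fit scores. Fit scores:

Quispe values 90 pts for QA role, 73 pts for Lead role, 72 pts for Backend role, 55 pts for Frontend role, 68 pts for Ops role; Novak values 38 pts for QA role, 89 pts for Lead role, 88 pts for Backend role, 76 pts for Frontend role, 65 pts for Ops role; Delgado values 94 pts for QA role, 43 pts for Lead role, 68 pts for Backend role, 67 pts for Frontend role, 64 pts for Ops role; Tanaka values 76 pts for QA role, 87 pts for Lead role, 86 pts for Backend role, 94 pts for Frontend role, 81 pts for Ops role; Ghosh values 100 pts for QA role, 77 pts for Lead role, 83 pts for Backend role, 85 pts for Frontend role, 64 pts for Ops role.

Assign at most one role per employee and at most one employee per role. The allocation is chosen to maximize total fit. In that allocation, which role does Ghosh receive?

Treat this as an assignment problem: match each employee to one role.
Optimal: Quispe→Ops role (68 pts), Novak→Lead role (89 pts), Delgado→QA role (94 pts), Tanaka→Frontend role (94 pts), Ghosh→Backend role (83 pts) — total 68+89+94+94+83 = 428 pts.
Every other assignment is strictly worse.
Ghosh's own top role is QA role (100 pts), but forcing Ghosh→QA role and reassigning the rest optimally gives only 419 pts — worse by 9.

Ghosh receives Backend role.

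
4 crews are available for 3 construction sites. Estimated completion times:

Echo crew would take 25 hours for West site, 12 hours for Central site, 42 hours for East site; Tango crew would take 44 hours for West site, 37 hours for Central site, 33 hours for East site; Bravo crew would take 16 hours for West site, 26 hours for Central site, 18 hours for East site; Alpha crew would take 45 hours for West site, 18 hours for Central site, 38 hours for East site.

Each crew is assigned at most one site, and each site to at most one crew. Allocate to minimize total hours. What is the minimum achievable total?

Min total: 61 hours

Optimal: Echo crew→West site (25 hours), Alpha crew→Central site (18 hours), Bravo crew→East site (18 hours) — total 25+18+18 = 61 hours.
Swapping Bravo crew↔Alpha crew (Bravo crew→Central site 26 hours, Alpha crew→East site 38 hours) adds 28.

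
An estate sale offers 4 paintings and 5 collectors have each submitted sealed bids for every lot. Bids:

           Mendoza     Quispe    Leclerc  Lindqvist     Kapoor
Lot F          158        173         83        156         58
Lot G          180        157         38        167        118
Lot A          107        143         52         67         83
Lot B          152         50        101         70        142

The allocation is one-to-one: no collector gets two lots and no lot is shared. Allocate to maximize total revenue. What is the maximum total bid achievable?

Optimal: Lindqvist→Lot F ($156), Mendoza→Lot G ($180), Quispe→Lot A ($143), Kapoor→Lot B ($142) — total 156+180+143+142 = $621.
Column-greedy (each lot in turn goes to its best remaining collector) gives $537, worse by 84.
Next-best assignment: Mendoza→Lot F, Lindqvist→Lot G, Quispe→Lot A, Kapoor→Lot B = $610.
No other one-to-one assignment exceeds $621.

Maximum total: $621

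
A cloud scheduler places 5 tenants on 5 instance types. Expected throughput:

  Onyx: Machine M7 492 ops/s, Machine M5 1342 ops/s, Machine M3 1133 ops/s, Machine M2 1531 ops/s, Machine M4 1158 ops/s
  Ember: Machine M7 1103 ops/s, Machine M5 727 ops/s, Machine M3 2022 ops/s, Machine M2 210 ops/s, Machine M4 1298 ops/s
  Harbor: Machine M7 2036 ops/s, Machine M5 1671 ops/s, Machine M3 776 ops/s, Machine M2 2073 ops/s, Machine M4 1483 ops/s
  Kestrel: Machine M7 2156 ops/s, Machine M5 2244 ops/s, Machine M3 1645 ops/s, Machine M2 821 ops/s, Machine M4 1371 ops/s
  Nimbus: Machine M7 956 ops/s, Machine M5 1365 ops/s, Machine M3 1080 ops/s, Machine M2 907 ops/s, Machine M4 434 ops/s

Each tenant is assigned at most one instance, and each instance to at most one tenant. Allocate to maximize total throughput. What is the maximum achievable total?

This is a one-to-one assignment (maximum-weight bipartite matching).
Optimal: Onyx→Machine M4 (1158 ops/s), Ember→Machine M3 (2022 ops/s), Harbor→Machine M2 (2073 ops/s), Kestrel→Machine M7 (2156 ops/s), Nimbus→Machine M5 (1365 ops/s) — total 1158+2022+2073+2156+1365 = 8774 ops/s.
Next-best assignment: Onyx→Machine M2, Ember→Machine M3, Harbor→Machine M4, Kestrel→Machine M7, Nimbus→Machine M5 = 8557 ops/s.
Every other assignment is strictly worse.

Maximum total: 8774 ops/s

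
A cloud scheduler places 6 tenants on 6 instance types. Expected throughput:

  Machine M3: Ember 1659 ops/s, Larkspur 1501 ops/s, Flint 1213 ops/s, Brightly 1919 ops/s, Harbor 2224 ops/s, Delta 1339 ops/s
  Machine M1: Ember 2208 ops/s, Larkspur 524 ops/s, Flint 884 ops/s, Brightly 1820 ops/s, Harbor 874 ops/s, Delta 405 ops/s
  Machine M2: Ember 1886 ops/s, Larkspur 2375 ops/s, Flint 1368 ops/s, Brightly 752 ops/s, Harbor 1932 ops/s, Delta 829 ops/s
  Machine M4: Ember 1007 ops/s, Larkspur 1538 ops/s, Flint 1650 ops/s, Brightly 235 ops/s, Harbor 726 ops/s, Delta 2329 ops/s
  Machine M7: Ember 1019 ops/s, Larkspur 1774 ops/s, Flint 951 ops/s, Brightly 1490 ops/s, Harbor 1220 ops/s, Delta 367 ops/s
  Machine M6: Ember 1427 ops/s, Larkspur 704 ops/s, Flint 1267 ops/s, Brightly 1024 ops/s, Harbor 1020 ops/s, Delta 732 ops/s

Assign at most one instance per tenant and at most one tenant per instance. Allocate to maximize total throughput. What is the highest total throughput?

Max total: 11893 ops/s

Treat this as an assignment problem: match each tenant to one instance.
Optimal: Ember→Machine M1 (2208 ops/s), Larkspur→Machine M2 (2375 ops/s), Flint→Machine M6 (1267 ops/s), Brightly→Machine M7 (1490 ops/s), Harbor→Machine M3 (2224 ops/s), Delta→Machine M4 (2329 ops/s) — total 2208+2375+1267+1490+2224+2329 = 11893 ops/s.
Row-greedy (each tenant in turn takes its best remaining instance) gives 10104 ops/s, worse by 1789.
Next-best assignment: Ember→Machine M1, Larkspur→Machine M7, Flint→Machine M6, Brightly→Machine M3, Harbor→Machine M2, Delta→Machine M4 = 11429 ops/s.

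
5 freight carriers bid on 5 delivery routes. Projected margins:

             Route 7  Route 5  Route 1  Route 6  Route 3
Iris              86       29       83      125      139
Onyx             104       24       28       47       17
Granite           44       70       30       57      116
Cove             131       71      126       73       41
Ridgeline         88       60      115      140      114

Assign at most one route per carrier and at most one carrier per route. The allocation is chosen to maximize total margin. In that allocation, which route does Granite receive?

Optimal: Iris→Route 3 ($139k), Onyx→Route 7 ($104k), Granite→Route 5 ($70k), Cove→Route 1 ($126k), Ridgeline→Route 6 ($140k) — total 139+104+70+126+140 = $579k.
Swapping Cove↔Iris (Cove→Route 3 $41k, Iris→Route 1 $83k) loses 141.
No other one-to-one assignment exceeds $579k.
Granite's own top route is Route 3 ($116k), but forcing Granite→Route 3 and reassigning the rest optimally gives only $531k — worse by 48.

Granite receives Route 5.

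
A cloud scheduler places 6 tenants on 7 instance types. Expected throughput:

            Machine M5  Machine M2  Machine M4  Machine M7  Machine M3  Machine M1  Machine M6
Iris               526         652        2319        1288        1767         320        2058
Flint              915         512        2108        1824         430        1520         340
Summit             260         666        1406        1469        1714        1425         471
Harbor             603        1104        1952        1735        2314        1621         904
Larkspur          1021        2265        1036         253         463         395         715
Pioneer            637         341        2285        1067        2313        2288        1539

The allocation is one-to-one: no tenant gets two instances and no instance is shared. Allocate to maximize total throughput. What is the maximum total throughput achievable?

Max total: 12502 ops/s

Optimal: Iris→Machine M6 (2058 ops/s), Flint→Machine M4 (2108 ops/s), Summit→Machine M7 (1469 ops/s), Harbor→Machine M3 (2314 ops/s), Larkspur→Machine M2 (2265 ops/s), Pioneer→Machine M1 (2288 ops/s) — total 2058+2108+1469+2314+2265+2288 = 12502 ops/s.
Column-greedy (each instance in turn goes to its best remaining tenant) gives 10006 ops/s, worse by 2496.
Next-best assignment: Iris→Machine M6, Flint→Machine M7, Summit→Machine M1, Harbor→Machine M3, Larkspur→Machine M2, Pioneer→Machine M4 = 12171 ops/s.
Swapping Flint↔Summit (Flint→Machine M7 1824 ops/s, Summit→Machine M4 1406 ops/s) loses 347.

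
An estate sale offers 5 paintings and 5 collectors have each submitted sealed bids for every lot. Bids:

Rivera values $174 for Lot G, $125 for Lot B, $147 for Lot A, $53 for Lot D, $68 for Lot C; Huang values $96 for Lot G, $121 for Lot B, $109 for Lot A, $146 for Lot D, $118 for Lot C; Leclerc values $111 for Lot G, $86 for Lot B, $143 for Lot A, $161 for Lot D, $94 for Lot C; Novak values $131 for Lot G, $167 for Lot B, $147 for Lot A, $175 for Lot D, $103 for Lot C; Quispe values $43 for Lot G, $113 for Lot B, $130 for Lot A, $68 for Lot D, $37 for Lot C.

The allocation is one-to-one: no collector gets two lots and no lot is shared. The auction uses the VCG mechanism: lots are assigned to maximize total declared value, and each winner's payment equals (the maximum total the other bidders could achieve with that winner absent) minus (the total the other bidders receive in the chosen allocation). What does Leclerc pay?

Efficient allocation: Rivera→Lot G ($174), Huang→Lot C ($118), Leclerc→Lot D ($161), Novak→Lot B ($167), Quispe→Lot A ($130); total welfare W = $750.
Leclerc receives Lot D at value $161, so the others get W − 161 = $589.
Without Leclerc: best allocation of the remaining 4 bidders over all 5 lots is Rivera→Lot G ($174), Huang→Lot D ($146), Novak→Lot B ($167), Quispe→Lot A ($130), total $617.
VCG payment = (others' best without Leclerc) − (others' welfare with Leclerc) = 617 − 589 = $28.

Leclerc pays $28.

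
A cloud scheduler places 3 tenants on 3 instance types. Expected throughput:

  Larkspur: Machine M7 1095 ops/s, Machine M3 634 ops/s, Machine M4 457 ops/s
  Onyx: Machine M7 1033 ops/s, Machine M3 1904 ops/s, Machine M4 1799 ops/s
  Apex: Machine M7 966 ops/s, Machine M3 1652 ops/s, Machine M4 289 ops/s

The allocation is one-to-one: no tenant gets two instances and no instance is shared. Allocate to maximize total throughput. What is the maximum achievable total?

Optimal: Larkspur→Machine M7 (1095 ops/s), Onyx→Machine M4 (1799 ops/s), Apex→Machine M3 (1652 ops/s) — total 1095+1799+1652 = 4546 ops/s.
Column-greedy (each instance in turn goes to its best remaining tenant) gives 3288 ops/s, worse by 1258.
Swapping Apex↔Larkspur (Apex→Machine M7 966 ops/s, Larkspur→Machine M3 634 ops/s) loses 1147.

Maximum total: 4546 ops/s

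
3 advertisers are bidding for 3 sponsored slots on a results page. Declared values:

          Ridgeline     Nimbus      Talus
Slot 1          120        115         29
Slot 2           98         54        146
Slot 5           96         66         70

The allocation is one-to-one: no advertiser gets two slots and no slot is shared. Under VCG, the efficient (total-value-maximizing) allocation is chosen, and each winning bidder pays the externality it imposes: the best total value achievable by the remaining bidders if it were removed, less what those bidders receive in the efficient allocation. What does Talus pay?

Talus pays $2.

Efficient allocation: Ridgeline→Slot 5 ($96), Nimbus→Slot 1 ($115), Talus→Slot 2 ($146); total welfare W = $357.
Talus receives Slot 2 at value $146, so the others get W − 146 = $211.
Without Talus: best allocation of the remaining 2 bidders over all 3 slots is Ridgeline→Slot 2 ($98), Nimbus→Slot 1 ($115), total $213.
VCG payment = (others' best without Talus) − (others' welfare with Talus) = 213 − 211 = $2.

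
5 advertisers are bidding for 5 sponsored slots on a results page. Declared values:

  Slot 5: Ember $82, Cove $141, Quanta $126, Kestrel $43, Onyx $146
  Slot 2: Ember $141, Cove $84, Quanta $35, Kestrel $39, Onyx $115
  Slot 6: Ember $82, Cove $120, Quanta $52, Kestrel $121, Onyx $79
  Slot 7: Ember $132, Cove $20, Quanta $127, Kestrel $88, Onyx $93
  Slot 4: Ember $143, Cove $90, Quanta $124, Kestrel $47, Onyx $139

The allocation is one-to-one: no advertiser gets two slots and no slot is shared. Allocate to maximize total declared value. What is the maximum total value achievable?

Treat this as an assignment problem: match each advertiser to one slot.
Optimal: Ember→Slot 2 ($141), Cove→Slot 5 ($141), Quanta→Slot 7 ($127), Kestrel→Slot 6 ($121), Onyx→Slot 4 ($139) — total 141+141+127+121+139 = $669.
Column-greedy (each slot in turn goes to its best remaining advertiser) gives $625, worse by 44.
Next-best assignment: Ember→Slot 4, Cove→Slot 5, Quanta→Slot 7, Kestrel→Slot 6, Onyx→Slot 2 = $647.
No other one-to-one assignment exceeds $669.

Maximum total: $669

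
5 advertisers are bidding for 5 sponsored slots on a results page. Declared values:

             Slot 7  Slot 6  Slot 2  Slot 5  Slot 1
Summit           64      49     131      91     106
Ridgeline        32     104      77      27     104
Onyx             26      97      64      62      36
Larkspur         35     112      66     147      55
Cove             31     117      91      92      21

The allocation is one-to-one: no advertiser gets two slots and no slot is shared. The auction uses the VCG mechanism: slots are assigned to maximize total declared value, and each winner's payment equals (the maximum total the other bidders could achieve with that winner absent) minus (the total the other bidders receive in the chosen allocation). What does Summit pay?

Summit pays $45.

Efficient allocation: Summit→Slot 2 ($131), Ridgeline→Slot 1 ($104), Onyx→Slot 7 ($26), Larkspur→Slot 5 ($147), Cove→Slot 6 ($117); total welfare W = $525.
Summit receives Slot 2 at value $131, so the others get W − 131 = $394.
Without Summit: best allocation of the remaining 4 bidders over all 5 slots is Ridgeline→Slot 1 ($104), Onyx→Slot 6 ($97), Larkspur→Slot 5 ($147), Cove→Slot 2 ($91), total $439.
VCG payment = (others' best without Summit) − (others' welfare with Summit) = 439 − 394 = $45.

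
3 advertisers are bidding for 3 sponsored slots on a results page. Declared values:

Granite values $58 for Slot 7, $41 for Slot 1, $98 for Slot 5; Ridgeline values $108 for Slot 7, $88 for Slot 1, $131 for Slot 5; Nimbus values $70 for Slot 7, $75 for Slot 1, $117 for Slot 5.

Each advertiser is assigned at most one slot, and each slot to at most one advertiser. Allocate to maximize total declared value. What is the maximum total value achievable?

This is a one-to-one assignment (maximum-weight bipartite matching).
Optimal: Granite→Slot 5 ($98), Ridgeline→Slot 7 ($108), Nimbus→Slot 1 ($75) — total 98+108+75 = $281.
Max-entry greedy (repeatedly take the single best remaining cell) gives $264, worse by 17.
Next-best assignment: Granite→Slot 1, Ridgeline→Slot 7, Nimbus→Slot 5 = $266.
Checked against all permutations: $281 is optimal.

Max total: $281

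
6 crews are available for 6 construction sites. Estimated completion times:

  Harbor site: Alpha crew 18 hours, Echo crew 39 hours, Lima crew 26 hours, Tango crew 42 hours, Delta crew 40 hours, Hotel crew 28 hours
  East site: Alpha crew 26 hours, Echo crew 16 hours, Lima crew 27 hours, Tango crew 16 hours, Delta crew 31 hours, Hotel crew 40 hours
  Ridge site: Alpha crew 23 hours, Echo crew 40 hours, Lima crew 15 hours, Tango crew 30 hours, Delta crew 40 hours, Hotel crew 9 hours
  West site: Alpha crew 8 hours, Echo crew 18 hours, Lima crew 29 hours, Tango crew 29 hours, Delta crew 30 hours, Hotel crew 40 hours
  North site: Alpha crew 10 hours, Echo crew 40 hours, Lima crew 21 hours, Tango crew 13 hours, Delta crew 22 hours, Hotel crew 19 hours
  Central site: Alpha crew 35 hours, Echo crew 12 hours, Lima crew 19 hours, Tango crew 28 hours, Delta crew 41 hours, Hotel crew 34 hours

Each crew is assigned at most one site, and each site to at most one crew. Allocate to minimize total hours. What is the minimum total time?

This is a one-to-one assignment (minimum-cost bipartite matching).
Optimal: Alpha crew→West site (8 hours), Echo crew→Central site (12 hours), Lima crew→Harbor site (26 hours), Tango crew→East site (16 hours), Delta crew→North site (22 hours), Hotel crew→Ridge site (9 hours) — total 8+12+26+16+22+9 = 93 hours.
Column-greedy (each site in turn goes to its cheapest remaining crew) gives 126 hours, worse by 33.
Next-best assignment: Alpha crew→West site, Echo crew→Central site, Lima crew→Harbor site, Tango crew→North site, Delta crew→East site, Hotel crew→Ridge site = 99 hours.
Every other assignment is strictly worse.

Minimum total: 93 hours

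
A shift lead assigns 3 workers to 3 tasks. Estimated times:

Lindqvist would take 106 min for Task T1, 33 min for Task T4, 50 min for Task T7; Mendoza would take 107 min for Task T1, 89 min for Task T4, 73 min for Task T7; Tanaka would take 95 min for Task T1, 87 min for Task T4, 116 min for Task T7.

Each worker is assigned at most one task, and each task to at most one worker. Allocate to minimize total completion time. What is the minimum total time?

Treat this as an assignment problem: match each worker to one task.
Optimal: Lindqvist→Task T4 (33 min), Mendoza→Task T7 (73 min), Tanaka→Task T1 (95 min) — total 33+73+95 = 201 min.
No other one-to-one assignment undercuts 201 min.

Minimum total: 201 min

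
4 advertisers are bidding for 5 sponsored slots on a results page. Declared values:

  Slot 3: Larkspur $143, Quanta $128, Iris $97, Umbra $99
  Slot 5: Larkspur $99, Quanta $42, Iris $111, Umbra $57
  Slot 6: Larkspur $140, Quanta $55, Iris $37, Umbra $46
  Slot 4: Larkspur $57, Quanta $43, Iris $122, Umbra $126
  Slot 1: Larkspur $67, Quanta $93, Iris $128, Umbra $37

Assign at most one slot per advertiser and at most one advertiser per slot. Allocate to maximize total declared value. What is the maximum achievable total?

Optimal: Larkspur→Slot 6 ($140), Quanta→Slot 3 ($128), Iris→Slot 1 ($128), Umbra→Slot 4 ($126) — total 140+128+128+126 = $522.
Max-entry greedy (repeatedly take the single best remaining cell) gives $452, worse by 70.

Max total: $522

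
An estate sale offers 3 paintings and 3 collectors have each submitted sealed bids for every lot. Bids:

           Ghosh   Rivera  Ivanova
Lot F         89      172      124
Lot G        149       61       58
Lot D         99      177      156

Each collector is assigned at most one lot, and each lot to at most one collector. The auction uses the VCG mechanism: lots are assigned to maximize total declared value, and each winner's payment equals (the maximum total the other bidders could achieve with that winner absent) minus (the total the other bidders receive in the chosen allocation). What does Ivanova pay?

Ivanova pays $5.

Efficient allocation: Ghosh→Lot G ($149), Rivera→Lot F ($172), Ivanova→Lot D ($156); total welfare W = $477.
Ivanova receives Lot D at value $156, so the others get W − 156 = $321.
Without Ivanova: best allocation of the remaining 2 bidders over all 3 lots is Ghosh→Lot G ($149), Rivera→Lot D ($177), total $326.
VCG payment = (others' best without Ivanova) − (others' welfare with Ivanova) = 326 − 321 = $5.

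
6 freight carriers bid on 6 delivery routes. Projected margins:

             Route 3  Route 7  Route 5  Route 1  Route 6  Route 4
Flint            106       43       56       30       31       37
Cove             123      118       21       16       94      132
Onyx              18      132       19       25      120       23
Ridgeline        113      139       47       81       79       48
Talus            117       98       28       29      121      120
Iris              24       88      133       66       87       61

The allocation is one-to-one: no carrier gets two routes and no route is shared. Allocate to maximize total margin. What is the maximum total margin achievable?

Maximum total: $705k

Optimal: Flint→Route 3 ($106k), Cove→Route 4 ($132k), Onyx→Route 7 ($132k), Ridgeline→Route 1 ($81k), Talus→Route 6 ($121k), Iris→Route 5 ($133k) — total 106+132+132+81+121+133 = $705k.
Max-entry greedy (repeatedly take the single best remaining cell) gives $656k, worse by 49.
Next-best assignment: Flint→Route 3, Cove→Route 7, Onyx→Route 6, Ridgeline→Route 1, Talus→Route 4, Iris→Route 5 = $678k.
Every other assignment is strictly worse.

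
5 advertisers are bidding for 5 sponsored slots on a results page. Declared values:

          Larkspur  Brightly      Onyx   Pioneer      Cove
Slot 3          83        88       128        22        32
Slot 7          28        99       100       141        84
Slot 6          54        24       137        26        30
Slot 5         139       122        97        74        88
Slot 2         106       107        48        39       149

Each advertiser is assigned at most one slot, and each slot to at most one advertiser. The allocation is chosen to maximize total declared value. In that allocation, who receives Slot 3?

This is the linear assignment problem.
Optimal: Larkspur→Slot 5 ($139), Brightly→Slot 3 ($88), Onyx→Slot 6 ($137), Pioneer→Slot 7 ($141), Cove→Slot 2 ($149) — total 139+88+137+141+149 = $654.
Column-greedy (each slot in turn goes to its best remaining advertiser) gives $594, worse by 60.
Next-best assignment: Larkspur→Slot 3, Brightly→Slot 5, Onyx→Slot 6, Pioneer→Slot 7, Cove→Slot 2 = $632.
No other one-to-one assignment exceeds $654.
Brightly's own top slot is Slot 5 ($122), but forcing Brightly→Slot 5 and reassigning the rest optimally gives only $632 — worse by 22.

Brightly receives Slot 3.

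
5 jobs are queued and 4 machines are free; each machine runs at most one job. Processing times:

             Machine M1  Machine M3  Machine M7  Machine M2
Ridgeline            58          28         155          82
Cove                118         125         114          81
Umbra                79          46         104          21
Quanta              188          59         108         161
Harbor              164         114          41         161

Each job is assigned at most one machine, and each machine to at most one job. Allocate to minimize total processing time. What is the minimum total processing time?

Optimal: Ridgeline→Machine M1 (58 min), Quanta→Machine M3 (59 min), Harbor→Machine M7 (41 min), Umbra→Machine M2 (21 min) — total 58+59+41+21 = 179 min.
Row-greedy (each job in turn takes its cheapest remaining machine) gives 296 min, worse by 117.
Checked against all permutations: 179 min is optimal.

Minimum total: 179 min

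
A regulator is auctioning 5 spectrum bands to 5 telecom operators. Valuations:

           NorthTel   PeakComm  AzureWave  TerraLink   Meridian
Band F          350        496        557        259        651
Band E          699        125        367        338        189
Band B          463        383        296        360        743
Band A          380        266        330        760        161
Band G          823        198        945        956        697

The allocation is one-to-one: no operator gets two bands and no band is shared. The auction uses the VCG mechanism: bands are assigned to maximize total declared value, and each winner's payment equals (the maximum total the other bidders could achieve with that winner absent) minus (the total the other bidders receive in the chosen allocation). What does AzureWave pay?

Efficient allocation: NorthTel→Band E ($699M), PeakComm→Band F ($496M), AzureWave→Band G ($945M), TerraLink→Band A ($760M), Meridian→Band B ($743M); total welfare W = $3643M.
AzureWave receives Band G at value $945M, so the others get W − 945 = $2698M.
Without AzureWave: best allocation of the remaining 4 bidders over all 5 bands is NorthTel→Band E ($699M), PeakComm→Band F ($496M), TerraLink→Band G ($956M), Meridian→Band B ($743M), total $2894M.
VCG payment = (others' best without AzureWave) − (others' welfare with AzureWave) = 2894 − 2698 = $196M.

AzureWave pays $196M.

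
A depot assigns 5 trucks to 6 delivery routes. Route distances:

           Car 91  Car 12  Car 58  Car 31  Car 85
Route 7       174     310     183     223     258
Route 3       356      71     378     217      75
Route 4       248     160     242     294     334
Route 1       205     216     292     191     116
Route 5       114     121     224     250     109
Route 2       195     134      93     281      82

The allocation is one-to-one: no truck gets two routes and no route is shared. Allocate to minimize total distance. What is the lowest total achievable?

Treat this as an assignment problem: match each truck to one route.
Optimal: Car 91→Route 5 (114 km), Car 12→Route 3 (71 km), Car 58→Route 2 (93 km), Car 31→Route 7 (223 km), Car 85→Route 1 (116 km) — total 114+71+93+223+116 = 617 km.
Min-entry greedy (repeatedly take the single cheapest remaining cell) gives 641 km, worse by 24.
Swapping Car 91↔Car 12 (Car 91→Route 3 356 km, Car 12→Route 5 121 km) adds 292.
Checked against all permutations: 617 km is optimal.

Min total: 617 km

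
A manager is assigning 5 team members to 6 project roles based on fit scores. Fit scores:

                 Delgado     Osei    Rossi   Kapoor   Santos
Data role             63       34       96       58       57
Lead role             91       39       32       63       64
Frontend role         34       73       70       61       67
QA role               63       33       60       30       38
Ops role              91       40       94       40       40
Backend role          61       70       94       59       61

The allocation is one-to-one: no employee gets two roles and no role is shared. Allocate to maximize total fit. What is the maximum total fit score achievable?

Maximum total: 387 pts

Optimal: Delgado→Ops role (91 pts), Osei→Backend role (70 pts), Rossi→Data role (96 pts), Kapoor→Lead role (63 pts), Santos→Frontend role (67 pts) — total 91+70+96+63+67 = 387 pts.
Column-greedy (each role in turn goes to its best remaining employee) gives 338 pts, worse by 49.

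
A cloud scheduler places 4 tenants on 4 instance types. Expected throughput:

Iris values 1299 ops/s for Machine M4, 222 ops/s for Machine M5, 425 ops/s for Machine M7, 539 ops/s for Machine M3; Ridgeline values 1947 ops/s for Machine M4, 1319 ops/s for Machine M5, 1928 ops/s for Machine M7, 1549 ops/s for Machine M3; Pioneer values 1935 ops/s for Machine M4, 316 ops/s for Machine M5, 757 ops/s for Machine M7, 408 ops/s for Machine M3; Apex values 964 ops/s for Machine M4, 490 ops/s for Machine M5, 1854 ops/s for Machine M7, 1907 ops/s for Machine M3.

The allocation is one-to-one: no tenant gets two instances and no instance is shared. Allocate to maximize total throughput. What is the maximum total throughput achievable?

Max total: 5992 ops/s

This is the linear assignment problem.
Optimal: Iris→Machine M5 (222 ops/s), Ridgeline→Machine M7 (1928 ops/s), Pioneer→Machine M4 (1935 ops/s), Apex→Machine M3 (1907 ops/s) — total 222+1928+1935+1907 = 5992 ops/s.
Row-greedy (each tenant in turn takes its best remaining instance) gives 4125 ops/s, worse by 1867.
Every other assignment is strictly worse.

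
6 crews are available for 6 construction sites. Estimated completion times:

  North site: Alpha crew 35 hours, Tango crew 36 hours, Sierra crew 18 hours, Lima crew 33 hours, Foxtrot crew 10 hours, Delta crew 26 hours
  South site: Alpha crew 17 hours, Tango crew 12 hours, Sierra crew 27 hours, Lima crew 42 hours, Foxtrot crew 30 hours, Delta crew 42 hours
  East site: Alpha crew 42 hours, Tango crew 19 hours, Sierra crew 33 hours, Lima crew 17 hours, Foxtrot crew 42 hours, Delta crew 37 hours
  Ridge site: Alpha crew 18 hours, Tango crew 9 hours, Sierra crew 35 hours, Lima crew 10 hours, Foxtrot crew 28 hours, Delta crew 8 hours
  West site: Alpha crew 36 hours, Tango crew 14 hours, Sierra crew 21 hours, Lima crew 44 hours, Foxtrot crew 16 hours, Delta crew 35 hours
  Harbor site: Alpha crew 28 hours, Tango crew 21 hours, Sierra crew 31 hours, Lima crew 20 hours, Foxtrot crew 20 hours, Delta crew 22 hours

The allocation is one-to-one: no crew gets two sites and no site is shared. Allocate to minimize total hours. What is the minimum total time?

Min total: 94 hours

This is a one-to-one assignment (minimum-cost bipartite matching).
Optimal: Alpha crew→South site (17 hours), Tango crew→West site (14 hours), Sierra crew→North site (18 hours), Lima crew→East site (17 hours), Foxtrot crew→Harbor site (20 hours), Delta crew→Ridge site (8 hours) — total 17+14+18+17+20+8 = 94 hours.
Checked against all permutations: 94 hours is optimal.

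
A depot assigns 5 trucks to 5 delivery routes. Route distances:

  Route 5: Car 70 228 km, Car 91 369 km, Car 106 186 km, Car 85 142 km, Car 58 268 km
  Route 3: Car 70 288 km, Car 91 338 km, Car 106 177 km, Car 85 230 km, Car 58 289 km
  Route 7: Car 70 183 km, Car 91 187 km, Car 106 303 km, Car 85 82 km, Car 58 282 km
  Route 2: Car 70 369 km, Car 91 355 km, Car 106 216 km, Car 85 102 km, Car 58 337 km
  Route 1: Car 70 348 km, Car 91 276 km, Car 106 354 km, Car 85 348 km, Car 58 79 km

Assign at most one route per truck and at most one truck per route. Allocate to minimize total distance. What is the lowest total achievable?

Optimal: Car 70→Route 5 (228 km), Car 91→Route 7 (187 km), Car 106→Route 3 (177 km), Car 85→Route 2 (102 km), Car 58→Route 1 (79 km) — total 228+187+177+102+79 = 773 km.
Column-greedy (each route in turn goes to its cheapest remaining truck) gives 1115 km, worse by 342.
Swapping Car 70↔Car 58 (Car 70→Route 1 348 km, Car 58→Route 5 268 km) adds 309.
No other one-to-one assignment undercuts 773 km.

Min total: 773 km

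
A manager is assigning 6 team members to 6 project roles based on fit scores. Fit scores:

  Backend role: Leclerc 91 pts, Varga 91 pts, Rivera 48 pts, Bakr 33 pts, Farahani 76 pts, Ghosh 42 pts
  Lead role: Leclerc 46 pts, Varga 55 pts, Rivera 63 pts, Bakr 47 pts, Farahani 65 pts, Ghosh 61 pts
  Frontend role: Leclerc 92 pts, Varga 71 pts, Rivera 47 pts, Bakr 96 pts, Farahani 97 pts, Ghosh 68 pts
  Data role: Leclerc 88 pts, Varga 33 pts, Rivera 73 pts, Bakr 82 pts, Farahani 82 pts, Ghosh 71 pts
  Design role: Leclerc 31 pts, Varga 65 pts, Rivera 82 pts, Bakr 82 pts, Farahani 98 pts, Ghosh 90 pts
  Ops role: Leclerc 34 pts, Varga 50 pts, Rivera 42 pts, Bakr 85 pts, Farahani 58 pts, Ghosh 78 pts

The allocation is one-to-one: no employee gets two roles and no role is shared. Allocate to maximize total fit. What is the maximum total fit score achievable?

Max total: 514 pts

This is a one-to-one assignment (maximum-weight bipartite matching).
Optimal: Leclerc→Data role (88 pts), Varga→Backend role (91 pts), Rivera→Lead role (63 pts), Bakr→Frontend role (96 pts), Farahani→Design role (98 pts), Ghosh→Ops role (78 pts) — total 88+91+63+96+98+78 = 514 pts.
Column-greedy (each role in turn goes to its best remaining employee) gives 465 pts, worse by 49.
Swapping Varga↔Bakr (Varga→Frontend role 71 pts, Bakr→Backend role 33 pts) loses 83.
Checked against all permutations: 514 pts is optimal.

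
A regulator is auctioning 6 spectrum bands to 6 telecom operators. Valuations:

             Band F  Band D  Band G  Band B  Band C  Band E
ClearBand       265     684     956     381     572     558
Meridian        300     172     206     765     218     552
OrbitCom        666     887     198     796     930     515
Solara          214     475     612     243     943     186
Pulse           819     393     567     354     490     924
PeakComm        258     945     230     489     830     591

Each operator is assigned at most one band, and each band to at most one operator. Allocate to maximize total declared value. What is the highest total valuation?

Max total: $5199M

Optimal: ClearBand→Band G ($956M), Meridian→Band B ($765M), OrbitCom→Band F ($666M), Solara→Band C ($943M), Pulse→Band E ($924M), PeakComm→Band D ($945M) — total 956+765+666+943+924+945 = $5199M.
Max-entry greedy (repeatedly take the single best remaining cell) gives $4864M, worse by 335.
Swapping ClearBand↔OrbitCom (ClearBand→Band F $265M, OrbitCom→Band G $198M) loses 1159.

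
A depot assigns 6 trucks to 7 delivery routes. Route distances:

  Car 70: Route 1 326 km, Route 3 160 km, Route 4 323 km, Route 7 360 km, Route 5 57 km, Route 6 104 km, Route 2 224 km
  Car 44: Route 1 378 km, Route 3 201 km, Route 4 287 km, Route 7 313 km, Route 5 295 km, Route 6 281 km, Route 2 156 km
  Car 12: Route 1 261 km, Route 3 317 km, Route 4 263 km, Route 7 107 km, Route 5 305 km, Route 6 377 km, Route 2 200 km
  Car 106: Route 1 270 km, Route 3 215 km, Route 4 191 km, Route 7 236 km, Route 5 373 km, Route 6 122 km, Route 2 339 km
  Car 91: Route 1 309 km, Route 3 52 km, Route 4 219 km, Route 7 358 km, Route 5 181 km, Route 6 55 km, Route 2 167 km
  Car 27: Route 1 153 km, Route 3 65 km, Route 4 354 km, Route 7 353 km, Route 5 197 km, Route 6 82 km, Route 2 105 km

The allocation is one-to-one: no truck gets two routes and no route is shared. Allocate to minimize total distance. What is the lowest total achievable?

Min total: 631 km

Optimal: Car 70→Route 5 (57 km), Car 44→Route 2 (156 km), Car 12→Route 7 (107 km), Car 106→Route 4 (191 km), Car 91→Route 6 (55 km), Car 27→Route 3 (65 km) — total 57+156+107+191+55+65 = 631 km.
Next-best assignment: Car 70→Route 5, Car 44→Route 2, Car 12→Route 7, Car 106→Route 4, Car 91→Route 3, Car 27→Route 6 = 645 km.
Swapping Car 106↔Car 91 (Car 106→Route 6 122 km, Car 91→Route 4 219 km) adds 95.
Checked against all permutations: 631 km is optimal.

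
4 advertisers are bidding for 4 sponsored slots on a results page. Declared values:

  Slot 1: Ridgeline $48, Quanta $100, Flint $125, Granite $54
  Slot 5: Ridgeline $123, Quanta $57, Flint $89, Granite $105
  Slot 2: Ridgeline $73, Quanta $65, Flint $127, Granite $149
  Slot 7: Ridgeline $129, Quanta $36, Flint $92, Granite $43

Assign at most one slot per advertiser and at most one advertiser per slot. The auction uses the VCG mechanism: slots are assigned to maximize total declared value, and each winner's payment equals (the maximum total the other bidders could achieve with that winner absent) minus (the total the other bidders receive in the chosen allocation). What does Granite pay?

Efficient allocation: Ridgeline→Slot 7 ($129), Quanta→Slot 1 ($100), Flint→Slot 5 ($89), Granite→Slot 2 ($149); total welfare W = $467.
Granite receives Slot 2 at value $149, so the others get W − 149 = $318.
Without Granite: best allocation of the remaining 3 bidders over all 4 slots is Ridgeline→Slot 7 ($129), Quanta→Slot 1 ($100), Flint→Slot 2 ($127), total $356.
VCG payment = (others' best without Granite) − (others' welfare with Granite) = 356 − 318 = $38.

Granite pays $38.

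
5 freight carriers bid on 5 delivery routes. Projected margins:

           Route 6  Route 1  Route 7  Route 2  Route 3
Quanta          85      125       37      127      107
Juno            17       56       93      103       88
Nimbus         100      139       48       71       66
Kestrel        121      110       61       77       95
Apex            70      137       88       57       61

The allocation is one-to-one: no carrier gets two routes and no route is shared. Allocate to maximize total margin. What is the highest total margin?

This is a one-to-one assignment (maximum-weight bipartite matching).
Optimal: Quanta→Route 2 ($127k), Juno→Route 3 ($88k), Nimbus→Route 1 ($139k), Kestrel→Route 6 ($121k), Apex→Route 7 ($88k) — total 127+88+139+121+88 = $563k.
Column-greedy (each route in turn goes to its best remaining carrier) gives $541k, worse by 22.
Swapping Nimbus↔Quanta (Nimbus→Route 2 $71k, Quanta→Route 1 $125k) loses 70.

Maximum total: $563k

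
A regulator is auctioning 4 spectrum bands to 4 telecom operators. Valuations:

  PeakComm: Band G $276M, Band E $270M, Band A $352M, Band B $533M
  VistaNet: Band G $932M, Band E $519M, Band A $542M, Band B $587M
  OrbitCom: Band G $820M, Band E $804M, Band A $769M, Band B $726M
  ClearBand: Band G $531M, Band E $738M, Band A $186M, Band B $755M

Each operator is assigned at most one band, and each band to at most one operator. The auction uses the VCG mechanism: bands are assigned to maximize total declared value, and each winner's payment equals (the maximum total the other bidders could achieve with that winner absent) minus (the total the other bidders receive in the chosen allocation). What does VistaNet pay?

VistaNet pays $51M.

Efficient allocation: PeakComm→Band B ($533M), VistaNet→Band G ($932M), OrbitCom→Band A ($769M), ClearBand→Band E ($738M); total welfare W = $2972M.
VistaNet receives Band G at value $932M, so the others get W − 932 = $2040M.
Without VistaNet: best allocation of the remaining 3 bidders over all 4 bands is PeakComm→Band B ($533M), OrbitCom→Band G ($820M), ClearBand→Band E ($738M), total $2091M.
VCG payment = (others' best without VistaNet) − (others' welfare with VistaNet) = 2091 − 2040 = $51M.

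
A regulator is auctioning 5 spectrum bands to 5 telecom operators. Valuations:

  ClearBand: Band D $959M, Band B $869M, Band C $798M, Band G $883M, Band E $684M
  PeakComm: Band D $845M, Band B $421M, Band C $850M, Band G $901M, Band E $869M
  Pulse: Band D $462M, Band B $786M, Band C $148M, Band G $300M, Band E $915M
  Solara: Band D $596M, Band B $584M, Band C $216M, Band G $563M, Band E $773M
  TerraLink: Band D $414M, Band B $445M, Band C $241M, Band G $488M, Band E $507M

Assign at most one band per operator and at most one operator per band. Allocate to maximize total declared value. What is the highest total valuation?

Max total: $3856M

Optimal: ClearBand→Band D ($959M), PeakComm→Band C ($850M), Pulse→Band B ($786M), Solara→Band E ($773M), TerraLink→Band G ($488M) — total 959+850+786+773+488 = $3856M.
Row-greedy (each operator in turn takes its best remaining band) gives $3600M, worse by 256.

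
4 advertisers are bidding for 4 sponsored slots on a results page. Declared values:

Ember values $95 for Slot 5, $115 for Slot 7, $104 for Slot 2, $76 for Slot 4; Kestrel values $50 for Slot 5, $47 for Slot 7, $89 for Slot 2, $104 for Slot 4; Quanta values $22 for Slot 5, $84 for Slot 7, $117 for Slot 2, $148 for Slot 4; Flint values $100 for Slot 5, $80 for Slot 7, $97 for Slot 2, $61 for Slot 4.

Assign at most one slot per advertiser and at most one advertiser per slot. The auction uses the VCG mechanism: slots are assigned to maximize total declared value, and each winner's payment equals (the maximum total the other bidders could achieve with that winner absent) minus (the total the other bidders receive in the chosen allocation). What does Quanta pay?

Quanta pays $15.

Efficient allocation: Ember→Slot 7 ($115), Kestrel→Slot 2 ($89), Quanta→Slot 4 ($148), Flint→Slot 5 ($100); total welfare W = $452.
Quanta receives Slot 4 at value $148, so the others get W − 148 = $304.
Without Quanta: best allocation of the remaining 3 bidders over all 4 slots is Ember→Slot 7 ($115), Kestrel→Slot 4 ($104), Flint→Slot 5 ($100), total $319.
VCG payment = (others' best without Quanta) − (others' welfare with Quanta) = 319 − 304 = $15.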